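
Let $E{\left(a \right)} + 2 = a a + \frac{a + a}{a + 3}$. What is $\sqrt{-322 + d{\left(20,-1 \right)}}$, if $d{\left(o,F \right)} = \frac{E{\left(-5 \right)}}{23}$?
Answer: $\frac{i \sqrt{169694}}{23} \approx 17.91 i$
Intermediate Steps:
$E{\left(a \right)} = -2 + a^{2} + \frac{2 a}{3 + a}$ ($E{\left(a \right)} = -2 + \left(a a + \frac{a + a}{a + 3}\right) = -2 + \left(a^{2} + \frac{2 a}{3 + a}\right) = -2 + a^{2} + \frac{2 a}{3 + a}$)
$d{\left(o,F \right)} = \frac{28}{23}$ ($d{\left(o,F \right)} = \frac{\frac{1}{3 - 5} \left(-6 + \left(-5\right)^{3} + 3 \left(-5\right)^{2}\right)}{23} = \frac{-6 - 125 + 3 \cdot 25}{-2} \cdot \frac{1}{23} = - \frac{-6 - 125 + 75}{2} \cdot \frac{1}{23} = \left(- \frac{1}{2}\right) \left(-56\right) \frac{1}{23} = 28 \cdot \frac{1}{23} = \frac{28}{23}$)
$\sqrt{-322 + d{\left(20,-1 \right)}} = \sqrt{-322 + \frac{28}{23}} = \sqrt{- \frac{7378}{23}} = \frac{i \sqrt{169694}}{23}$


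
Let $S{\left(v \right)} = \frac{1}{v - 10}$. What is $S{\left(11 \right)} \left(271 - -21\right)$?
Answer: $292$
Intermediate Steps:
$S{\left(v \right)} = \frac{1}{-10 + v}$
$S{\left(11 \right)} \left(271 - -21\right) = \frac{271 - -21}{-10 + 11} = \frac{271 + 21}{1} = 1 \cdot 292 = 292$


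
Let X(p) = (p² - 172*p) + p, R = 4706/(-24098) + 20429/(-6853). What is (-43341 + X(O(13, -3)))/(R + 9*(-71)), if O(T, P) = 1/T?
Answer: 604991253421247/8961335257797 ≈ 67.511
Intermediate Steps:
R = -262274130/82571797 (R = 4706*(-1/24098) + 20429*(-1/6853) = -2353/12049 - 20429/6853 = -262274130/82571797 ≈ -3.1763)
X(p) = p² - 171*p
(-43341 + X(O(13, -3)))/(R + 9*(-71)) = (-43341 + (-171 + 1/13)/13)/(-262274130/82571797 + 9*(-71)) = (-43341 + (-171 + 1/13)/13)/(-262274130/82571797 - 639) = (-43341 + (1/13)*(-2222/13))/(-53025652413/82571797) = (-43341 - 2222/169)*(-82571797/53025652413) = -7326851/169*(-82571797/53025652413) = 604991253421247/8961335257797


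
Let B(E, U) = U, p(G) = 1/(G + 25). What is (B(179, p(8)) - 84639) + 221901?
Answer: 4529647/33 ≈ 1.3726e+5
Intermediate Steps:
p(G) = 1/(25 + G)
(B(179, p(8)) - 84639) + 221901 = (1/(25 + 8) - 84639) + 221901 = (1/33 - 84639) + 221901 = -2793086/33 + 221901 = 4529647/33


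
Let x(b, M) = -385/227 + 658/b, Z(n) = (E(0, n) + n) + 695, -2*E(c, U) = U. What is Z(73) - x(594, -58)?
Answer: 98713321/134838 ≈ 732.09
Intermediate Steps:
E(c, U) = -U/2
Z(n) = 695 + n/2 (Z(n) = (-n/2 + n) + 695 = n/2 + 695 = 695 + n/2)
x(b, M) = -385/227 + 658/b (x(b, M) = -385*1/227 + 658/b = -385/227 + 658/b)
Z(73) - x(594, -58) = (695 + (½)*73) - (-385/227 + 658/594) = (695 + 73/2) - (-385/227 + 658*(1/594)) = 1463/2 - (-385/227 + 329/297) = 1463/2 - 1*(-39662/67419) = 1463/2 + 39662/67419 = 98713321/134838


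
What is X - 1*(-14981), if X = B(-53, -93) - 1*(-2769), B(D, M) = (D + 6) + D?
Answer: 17650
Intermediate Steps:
B(D, M) = 6 + 2*D (B(D, M) = (6 + D) + D = 6 + 2*D)
X = 2669 (X = (6 + 2*(-53)) - 1*(-2769) = (6 - 106) + 2769 = -100 + 2769 = 2669)
X - 1*(-14981) = 2669 - 1*(-14981) = 2669 + 14981 = 17650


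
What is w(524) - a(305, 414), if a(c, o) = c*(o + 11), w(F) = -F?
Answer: -130149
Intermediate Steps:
a(c, o) = c*(11 + o)
w(524) - a(305, 414) = -1*524 - 305*(11 + 414) = -524 - 305*425 = -524 - 1*129625 = -524 - 129625 = -130149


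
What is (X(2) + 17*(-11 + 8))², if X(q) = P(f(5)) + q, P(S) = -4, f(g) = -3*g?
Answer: 2809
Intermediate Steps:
X(q) = -4 + q
(X(2) + 17*(-11 + 8))² = ((-4 + 2) + 17*(-11 + 8))² = (-2 + 17*(-3))² = (-2 - 51)² = (-53)² = 2809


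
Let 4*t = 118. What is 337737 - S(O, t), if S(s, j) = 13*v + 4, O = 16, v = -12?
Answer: 337889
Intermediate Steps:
t = 59/2 (t = (1/4)*118 = 59/2 ≈ 29.500)
S(s, j) = -152 (S(s, j) = 13*(-12) + 4 = -156 + 4 = -152)
337737 - S(O, t) = 337737 - 1*(-152) = 337737 + 152 = 337889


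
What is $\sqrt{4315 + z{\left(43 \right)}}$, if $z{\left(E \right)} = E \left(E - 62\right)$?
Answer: $\sqrt{3498} \approx 59.144$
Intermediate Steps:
$z{\left(E \right)} = E \left(-62 + E\right)$
$\sqrt{4315 + z{\left(43 \right)}} = \sqrt{4315 + 43 \left(-62 + 43\right)} = \sqrt{4315 + 43 \left(-19\right)} = \sqrt{4315 - 817} = \sqrt{3498}$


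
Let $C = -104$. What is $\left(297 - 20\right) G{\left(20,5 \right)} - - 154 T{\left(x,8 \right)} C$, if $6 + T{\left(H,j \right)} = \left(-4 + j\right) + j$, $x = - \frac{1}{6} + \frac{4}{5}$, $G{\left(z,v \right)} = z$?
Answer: $-90556$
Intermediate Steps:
$x = \frac{19}{30}$ ($x = \left(-1\right) \frac{1}{6} + 4 \cdot \frac{1}{5} = - \frac{1}{6} + \frac{4}{5} = \frac{19}{30} \approx 0.63333$)
$T{\left(H,j \right)} = -10 + 2 j$ ($T{\left(H,j \right)} = -6 + \left(\left(-4 + j\right) + j\right) = -6 + \left(-4 + 2 j\right) = -10 + 2 j$)
$\left(297 - 20\right) G{\left(20,5 \right)} - - 154 T{\left(x,8 \right)} C = \left(297 - 20\right) 20 - - 154 \left(-10 + 2 \cdot 8\right) \left(-104\right) = 277 \cdot 20 - - 154 \left(-10 + 16\right) \left(-104\right) = 5540 - \left(-154\right) 6 \left(-104\right) = 5540 - \left(-924\right) \left(-104\right) = 5540 - 96096 = -90556$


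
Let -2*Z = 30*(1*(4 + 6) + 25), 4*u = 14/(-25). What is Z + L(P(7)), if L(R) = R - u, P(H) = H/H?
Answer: -26193/50 ≈ -523.86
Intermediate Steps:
u = -7/50 (u = (14/(-25))/4 = (14*(-1/25))/4 = (1/4)*(-14/25) = -7/50 ≈ -0.14000)
P(H) = 1
L(R) = 7/50 + R (L(R) = R - 1*(-7/50) = R + 7/50 = 7/50 + R)
Z = -525 (Z = -15*(1*(4 + 6) + 25) = -15*(1*10 + 25) = -15*(10 + 25) = -15*35 = -1/2*1050 = -525)
Z + L(P(7)) = -525 + (7/50 + 1) = -525 + 57/50 = -26193/50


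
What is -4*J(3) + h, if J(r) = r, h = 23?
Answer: 11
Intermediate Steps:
-4*J(3) + h = -4*3 + 23 = -12 + 23 = 11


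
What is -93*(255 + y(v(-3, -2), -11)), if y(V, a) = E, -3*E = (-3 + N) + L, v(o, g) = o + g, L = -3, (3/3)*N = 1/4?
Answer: -95573/4 ≈ -23893.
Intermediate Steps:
N = ¼ (N = 1/4 = 1*(¼) = ¼ ≈ 0.25000)
v(o, g) = g + o
E = 23/12 (E = -((-3 + ¼) - 3)/3 = -(-11/4 - 3)/3 = -⅓*(-23/4) = 23/12 ≈ 1.9167)
y(V, a) = 23/12
-93*(255 + y(v(-3, -2), -11)) = -93*(255 + 23/12) = -93*3083/12 = -95573/4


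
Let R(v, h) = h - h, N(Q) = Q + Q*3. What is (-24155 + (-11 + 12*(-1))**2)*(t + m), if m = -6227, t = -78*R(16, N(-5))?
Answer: 147119102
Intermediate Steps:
N(Q) = 4*Q (N(Q) = Q + 3*Q = 4*Q)
R(v, h) = 0
t = 0 (t = -78*0 = 0)
(-24155 + (-11 + 12*(-1))**2)*(t + m) = (-24155 + (-11 + 12*(-1))**2)*(0 - 6227) = (-24155 + (-11 - 12)**2)*(-6227) = (-24155 + (-23)**2)*(-6227) = (-24155 + 529)*(-6227) = -23626*(-6227) = 147119102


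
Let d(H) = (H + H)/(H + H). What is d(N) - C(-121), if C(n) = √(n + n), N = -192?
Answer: 1 - 11*I*√2 ≈ 1.0 - 15.556*I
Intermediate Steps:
d(H) = 1 (d(H) = (2*H)/((2*H)) = (2*H)*(1/(2*H)) = 1)
C(n) = √2*√n (C(n) = √(2*n) = √2*√n)
d(N) - C(-121) = 1 - √2*√(-121) = 1 - √2*11*I = 1 - 11*I*√2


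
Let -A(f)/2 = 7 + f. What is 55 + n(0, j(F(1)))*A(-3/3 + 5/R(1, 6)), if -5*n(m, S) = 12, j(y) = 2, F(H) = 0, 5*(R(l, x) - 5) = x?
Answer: 13589/155 ≈ 87.671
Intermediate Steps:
R(l, x) = 5 + x/5
A(f) = -14 - 2*f (A(f) = -2*(7 + f) = -14 - 2*f)
n(m, S) = -12/5 (n(m, S) = -⅕*12 = -12/5)
55 + n(0, j(F(1)))*A(-3/3 + 5/R(1, 6)) = 55 - 12*(-14 - 2*(-3/3 + 5/(5 + (⅕)*6)))/5 = 55 - 12*(-14 - 2*(-3*⅓ + 5/(5 + 6/5)))/5 = 55 - 12*(-14 - 2*(-1 + 5/(31/5)))/5 = 55 - 12*(-14 - 2*(-1 + 5*(5/31)))/5 = 55 - 12*(-14 - 2*(-1 + 25/31))/5 = 55 - 12*(-14 - 2*(-6/31))/5 = 55 - 12*(-14 + 12/31)/5 = 55 - 12/5*(-422/31) = 55 + 5064/155 = 13589/155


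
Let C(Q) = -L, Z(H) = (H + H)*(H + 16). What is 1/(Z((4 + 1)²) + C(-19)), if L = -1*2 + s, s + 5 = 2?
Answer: 1/2055 ≈ 0.00048662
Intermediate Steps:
s = -3 (s = -5 + 2 = -3)
L = -5 (L = -1*2 - 3 = -2 - 3 = -5)
Z(H) = 2*H*(16 + H) (Z(H) = (2*H)*(16 + H) = 2*H*(16 + H))
C(Q) = 5 (C(Q) = -1*(-5) = 5)
1/(Z((4 + 1)²) + C(-19)) = 1/(2*(4 + 1)²*(16 + (4 + 1)²) + 5) = 1/(2*5²*(16 + 5²) + 5) = 1/(2*25*(16 + 25) + 5) = 1/(2*25*41 + 5) = 1/(2050 + 5) = 1/2055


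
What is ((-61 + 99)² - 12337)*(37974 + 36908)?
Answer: -815689626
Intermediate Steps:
((-61 + 99)² - 12337)*(37974 + 36908) = (38² - 12337)*74882 = (1444 - 12337)*74882 = -10893*74882 = -815689626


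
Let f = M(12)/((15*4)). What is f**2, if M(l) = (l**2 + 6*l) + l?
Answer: 361/25 ≈ 14.440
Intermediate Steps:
M(l) = l**2 + 7*l
f = 19/5 (f = (12*(7 + 12))/((15*4)) = (12*19)/60 = 228*(1/60) = 19/5 ≈ 3.8000)
f**2 = (19/5)**2 = 361/25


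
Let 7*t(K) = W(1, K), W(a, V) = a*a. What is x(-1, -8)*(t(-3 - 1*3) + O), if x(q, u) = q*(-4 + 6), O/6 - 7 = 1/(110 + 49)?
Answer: -31298/371 ≈ -84.361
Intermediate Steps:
W(a, V) = a²
O = 2228/53 (O = 42 + 6/(110 + 49) = 42 + 6/159 = 42 + 6*(1/159) = 42 + 2/53 = 2228/53 ≈ 42.038)
x(q, u) = 2*q (x(q, u) = q*2 = 2*q)
t(K) = ⅐ (t(K) = (⅐)*1² = (⅐)*1 = ⅐)
x(-1, -8)*(t(-3 - 1*3) + O) = (2*(-1))*(⅐ + 2228/53) = -2*15649/371 = -31298/371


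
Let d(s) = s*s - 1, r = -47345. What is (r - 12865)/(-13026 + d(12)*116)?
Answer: -30105/1781 ≈ -16.903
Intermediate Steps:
d(s) = -1 + s² (d(s) = s² - 1 = -1 + s²)
(r - 12865)/(-13026 + d(12)*116) = (-47345 - 12865)/(-13026 + (-1 + 12²)*116) = -60210/(-13026 + (-1 + 144)*116) = -60210/(-13026 + 143*116) = -60210/(-13026 + 16588) = -60210/3562 = -60210*1/3562 = -30105/1781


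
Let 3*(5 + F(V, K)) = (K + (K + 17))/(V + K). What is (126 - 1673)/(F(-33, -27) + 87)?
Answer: -278460/14797 ≈ -18.819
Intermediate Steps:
F(V, K) = -5 + (17 + 2*K)/(3*(K + V)) (F(V, K) = -5 + ((K + (K + 17))/(V + K))/3 = -5 + ((K + (17 + K))/(K + V))/3 = -5 + ((17 + 2*K)/(K + V))/3 = -5 + (17 + 2*K)/(3*(K + V)))
(126 - 1673)/(F(-33, -27) + 87) = (126 - 1673)/((17 - 15*(-33) - 13*(-27))/(3*(-27 - 33)) + 87) = -1547/((1/3)*(17 + 495 + 351)/(-60) + 87) = -1547/((1/3)*(-1/60)*863 + 87) = -1547/(-863/180 + 87) = -1547/14797/180 = -1547*180/14797 = -278460/14797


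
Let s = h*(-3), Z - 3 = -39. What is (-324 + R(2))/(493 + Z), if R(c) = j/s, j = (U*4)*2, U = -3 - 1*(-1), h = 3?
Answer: -2900/4113 ≈ -0.70508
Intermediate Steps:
Z = -36 (Z = 3 - 39 = -36)
s = -9 (s = 3*(-3) = -9)
U = -2 (U = -3 + 1 = -2)
j = -16 (j = -2*4*2 = -8*2 = -16)
R(c) = 16/9 (R(c) = -16/(-9) = -16*(-1/9) = 16/9)
(-324 + R(2))/(493 + Z) = (-324 + 16/9)/(493 - 36) = -2900/9/457 = -2900/9*1/457 = -2900/4113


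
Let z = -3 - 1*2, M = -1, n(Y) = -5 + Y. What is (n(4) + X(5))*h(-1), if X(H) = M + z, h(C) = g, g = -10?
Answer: 70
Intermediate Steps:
h(C) = -10
z = -5 (z = -3 - 2 = -5)
X(H) = -6 (X(H) = -1 - 5 = -6)
(n(4) + X(5))*h(-1) = ((-5 + 4) - 6)*(-10) = (-1 - 6)*(-10) = -7*(-10) = 70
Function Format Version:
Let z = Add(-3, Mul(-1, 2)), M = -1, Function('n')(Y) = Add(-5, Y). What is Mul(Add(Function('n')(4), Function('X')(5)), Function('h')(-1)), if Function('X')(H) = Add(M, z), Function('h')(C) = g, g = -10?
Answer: 70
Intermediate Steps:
Function('h')(C) = -10
z = -5 (z = Add(-3, -2) = -5)
Function('X')(H) = -6 (Function('X')(H) = Add(-1, -5) = -6)
Mul(Add(Function('n')(4), Function('X')(5)), Function('h')(-1)) = Mul(Add(Add(-5, 4), -6), -10) = Mul(Add(-1, -6), -10) = Mul(-7, -10) = 70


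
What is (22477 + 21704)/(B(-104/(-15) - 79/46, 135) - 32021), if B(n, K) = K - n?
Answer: -30484890/22004939 ≈ -1.3854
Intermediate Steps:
(22477 + 21704)/(B(-104/(-15) - 79/46, 135) - 32021) = (22477 + 21704)/((135 - (-104/(-15) - 79/46)) - 32021) = 44181/((135 - (-104*(-1/15) - 79*1/46)) - 32021) = 44181/((135 - (104/15 - 79/46)) - 32021) = 44181/((135 - 1*3599/690) - 32021) = 44181/((135 - 3599/690) - 32021) = 44181/(89551/690 - 32021) = 44181/(-22004939/690) = 44181*(-690/22004939) = -30484890/22004939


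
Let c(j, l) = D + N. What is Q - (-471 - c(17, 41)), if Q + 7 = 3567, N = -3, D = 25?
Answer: 4053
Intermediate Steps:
c(j, l) = 22 (c(j, l) = 25 - 3 = 22)
Q = 3560 (Q = -7 + 3567 = 3560)
Q - (-471 - c(17, 41)) = 3560 - (-471 - 1*22) = 3560 - (-471 - 22) = 3560 - 1*(-493) = 3560 + 493 = 4053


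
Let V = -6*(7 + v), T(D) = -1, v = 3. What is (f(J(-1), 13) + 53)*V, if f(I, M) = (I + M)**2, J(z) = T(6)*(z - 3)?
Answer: -20520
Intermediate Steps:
J(z) = 3 - z (J(z) = -(z - 3) = -(-3 + z) = 3 - z)
V = -60 (V = -6*(7 + 3) = -6*10 = -60)
(f(J(-1), 13) + 53)*V = (((3 - 1*(-1)) + 13)**2 + 53)*(-60) = (((3 + 1) + 13)**2 + 53)*(-60) = ((4 + 13)**2 + 53)*(-60) = (17**2 + 53)*(-60) = (289 + 53)*(-60) = 342*(-60) = -20520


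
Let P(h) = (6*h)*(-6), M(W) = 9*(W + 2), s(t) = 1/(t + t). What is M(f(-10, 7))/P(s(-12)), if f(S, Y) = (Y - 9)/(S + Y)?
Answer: 16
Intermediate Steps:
s(t) = 1/(2*t)
f(S, Y) = (-9 + Y)/(S + Y)
M(W) = 18 + 9*W (M(W) = 9*(2 + W) = 18 + 9*W)
P(h) = -36*h
M(f(-10, 7))/P(s(-12)) = (18 + 9*((-9 + 7)/(-10 + 7)))/((-18/(-12))) = (18 + 9*(-2/(-3)))/((-18*(-1)/12)) = (18 + 9*(-⅓*(-2)))/((-36*(-1/24))) = (18 + 9*(⅔))/(3/2) = (18 + 6)*(⅔) = 24*(⅔) = 16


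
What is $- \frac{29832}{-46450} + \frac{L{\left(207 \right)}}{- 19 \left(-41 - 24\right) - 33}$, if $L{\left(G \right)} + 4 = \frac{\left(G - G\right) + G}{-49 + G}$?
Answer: $\frac{2822916431}{4410799100} \approx 0.64$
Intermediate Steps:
$L{\left(G \right)} = -4 + \frac{G}{-49 + G}$ ($L{\left(G \right)} = -4 + \frac{\left(G - G\right) + G}{-49 + G} = -4 + \frac{0 + G}{-49 + G} = -4 + \frac{G}{-49 + G}$)
$- \frac{29832}{-46450} + \frac{L{\left(207 \right)}}{- 19 \left(-41 - 24\right) - 33} = - \frac{29832}{-46450} + \frac{\frac{1}{-49 + 207} \left(196 - 621\right)}{- 19 \left(-41 - 24\right) - 33} = \left(-29832\right) \left(- \frac{1}{46450}\right) + \frac{\frac{1}{158} \left(196 - 621\right)}{\left(-19\right) \left(-65\right) - 33} = \frac{14916}{23225} + \frac{\frac{1}{158} \left(-425\right)}{1235 - 33} = \frac{14916}{23225} - \frac{425}{158 \cdot 1202} = \frac{14916}{23225} - \frac{425}{189916} = \frac{2822916431}{4410799100}$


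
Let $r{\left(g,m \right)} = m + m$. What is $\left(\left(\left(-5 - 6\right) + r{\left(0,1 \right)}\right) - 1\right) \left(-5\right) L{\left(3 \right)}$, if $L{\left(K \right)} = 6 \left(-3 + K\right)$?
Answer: $0$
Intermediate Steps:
$r{\left(g,m \right)} = 2 m$
$L{\left(K \right)} = -18 + 6 K$
$\left(\left(\left(-5 - 6\right) + r{\left(0,1 \right)}\right) - 1\right) \left(-5\right) L{\left(3 \right)} = \left(\left(\left(-5 - 6\right) + 2 \cdot 1\right) - 1\right) \left(-5\right) \left(-18 + 6 \cdot 3\right) = \left(\left(-11 + 2\right) - 1\right) \left(-5\right) \left(-18 + 18\right) = \left(-9 - 1\right) \left(-5\right) 0 = \left(-10\right) \left(-5\right) 0 = 50 \cdot 0 = 0$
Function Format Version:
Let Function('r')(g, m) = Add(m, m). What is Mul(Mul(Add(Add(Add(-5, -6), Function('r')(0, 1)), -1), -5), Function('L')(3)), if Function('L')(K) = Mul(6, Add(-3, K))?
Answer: 0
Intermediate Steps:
Function('r')(g, m) = Mul(2, m)
Function('L')(K) = Add(-18, Mul(6, K))
Mul(Mul(Add(Add(Add(-5, -6), Function('r')(0, 1)), -1), -5), Function('L')(3)) = Mul(Mul(Add(Add(Add(-5, -6), Mul(2, 1)), -1), -5), Add(-18, Mul(6, 3))) = Mul(Mul(Add(Add(-11, 2), -1), -5), Add(-18, 18)) = Mul(Mul(Add(-9, -1), -5), 0) = Mul(Mul(-10, -5), 0) = Mul(50, 0) = 0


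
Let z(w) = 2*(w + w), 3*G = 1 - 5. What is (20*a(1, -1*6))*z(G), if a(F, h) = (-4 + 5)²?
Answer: -320/3 ≈ -106.67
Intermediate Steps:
G = -4/3 (G = (1 - 5)/3 = (⅓)*(-4) = -4/3 ≈ -1.3333)
a(F, h) = 1 (a(F, h) = 1² = 1)
z(w) = 4*w (z(w) = 2*(2*w) = 4*w)
(20*a(1, -1*6))*z(G) = (20*1)*(4*(-4/3)) = 20*(-16/3) = -320/3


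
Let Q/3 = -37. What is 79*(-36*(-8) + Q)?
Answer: 13983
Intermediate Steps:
Q = -111 (Q = 3*(-37) = -111)
79*(-36*(-8) + Q) = 79*(-36*(-8) - 111) = 79*(288 - 111) = 79*177 = 13983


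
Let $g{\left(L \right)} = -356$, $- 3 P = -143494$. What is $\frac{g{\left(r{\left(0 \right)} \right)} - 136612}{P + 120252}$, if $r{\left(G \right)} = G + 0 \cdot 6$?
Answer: $- \frac{205452}{252125} \approx -0.81488$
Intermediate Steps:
$P = \frac{143494}{3}$ ($P = \left(- \frac{1}{3}\right) \left(-143494\right) = \frac{143494}{3} \approx 47831.0$)
$r{\left(G \right)} = G$ ($r{\left(G \right)} = G + 0 = G$)
$\frac{g{\left(r{\left(0 \right)} \right)} - 136612}{P + 120252} = \frac{-356 - 136612}{\frac{143494}{3} + 120252} = - \frac{136968}{\frac{504250}{3}} = \left(-136968\right) \frac{3}{504250} = - \frac{205452}{252125}$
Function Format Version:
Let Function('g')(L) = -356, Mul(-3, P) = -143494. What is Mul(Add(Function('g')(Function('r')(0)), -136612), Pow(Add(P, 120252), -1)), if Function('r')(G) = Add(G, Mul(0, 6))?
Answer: Rational(-205452, 252125) ≈ -0.81488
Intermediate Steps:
P = Rational(143494, 3) (P = Mul(Rational(-1, 3), -143494) = Rational(143494, 3) ≈ 47831.)
Function('r')(G) = G (Function('r')(G) = Add(G, 0) = G)
Mul(Add(Function('g')(Function('r')(0)), -136612), Pow(Add(P, 120252), -1)) = Mul(Add(-356, -136612), Pow(Add(Rational(143494, 3), 120252), -1)) = Mul(-136968, Pow(Rational(504250, 3), -1)) = Mul(-136968, Rational(3, 504250)) = Rational(-205452, 252125)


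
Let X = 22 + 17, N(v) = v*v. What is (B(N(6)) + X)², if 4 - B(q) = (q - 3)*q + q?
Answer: 1394761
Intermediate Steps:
N(v) = v²
X = 39
B(q) = 4 - q - q*(-3 + q) (B(q) = 4 - ((q - 3)*q + q) = 4 - ((-3 + q)*q + q) = 4 - (q*(-3 + q) + q) = 4 - (q + q*(-3 + q)) = 4 + (-q - q*(-3 + q)) = 4 - q - q*(-3 + q))
(B(N(6)) + X)² = ((4 - (6²)² + 2*6²) + 39)² = ((4 - 1*36² + 2*36) + 39)² = ((4 - 1*1296 + 72) + 39)² = ((4 - 1296 + 72) + 39)² = (-1220 + 39)² = (-1181)² = 1394761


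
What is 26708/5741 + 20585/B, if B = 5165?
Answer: 51225061/5930453 ≈ 8.6376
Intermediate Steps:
26708/5741 + 20585/B = 26708/5741 + 20585/5165 = 26708*(1/5741) + 20585*(1/5165) = 26708/5741 + 4117/1033 = 51225061/5930453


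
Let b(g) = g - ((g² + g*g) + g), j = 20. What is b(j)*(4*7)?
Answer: -22400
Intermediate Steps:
b(g) = -2*g² (b(g) = g - ((g² + g²) + g) = g - (2*g² + g) = g - (g + 2*g²) = g + (-g - 2*g²) = -2*g²)
b(j)*(4*7) = (-2*20²)*(4*7) = -2*400*28 = -800*28 = -22400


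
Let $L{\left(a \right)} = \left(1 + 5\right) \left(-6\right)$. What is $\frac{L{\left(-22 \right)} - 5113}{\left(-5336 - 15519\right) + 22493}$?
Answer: $- \frac{5149}{1638} \approx -3.1435$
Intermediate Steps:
$L{\left(a \right)} = -36$ ($L{\left(a \right)} = 6 \left(-6\right) = -36$)
$\frac{L{\left(-22 \right)} - 5113}{\left(-5336 - 15519\right) + 22493} = \frac{-36 - 5113}{\left(-5336 - 15519\right) + 22493} = - \frac{5149}{\left(-5336 - 15519\right) + 22493} = - \frac{5149}{-20855 + 22493} = - \frac{5149}{1638}$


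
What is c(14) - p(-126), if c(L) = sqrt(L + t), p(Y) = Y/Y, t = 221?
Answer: -1 + sqrt(235) ≈ 14.330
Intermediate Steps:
p(Y) = 1
c(L) = sqrt(221 + L) (c(L) = sqrt(L + 221) = sqrt(221 + L))
c(14) - p(-126) = sqrt(221 + 14) - 1*1 = sqrt(235) - 1 = -1 + sqrt(235)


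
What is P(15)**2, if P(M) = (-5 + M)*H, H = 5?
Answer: 2500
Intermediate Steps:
P(M) = -25 + 5*M (P(M) = (-5 + M)*5 = -25 + 5*M)
P(15)**2 = (-25 + 5*15)**2 = (-25 + 75)**2 = 50**2 = 2500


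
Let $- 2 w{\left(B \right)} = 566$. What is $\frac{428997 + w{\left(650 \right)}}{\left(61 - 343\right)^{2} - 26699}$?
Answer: $\frac{428714}{52825} \approx 8.1157$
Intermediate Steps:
$w{\left(B \right)} = -283$ ($w{\left(B \right)} = \left(- \frac{1}{2}\right) 566 = -283$)
$\frac{428997 + w{\left(650 \right)}}{\left(61 - 343\right)^{2} - 26699} = \frac{428997 - 283}{\left(61 - 343\right)^{2} - 26699} = \frac{428714}{\left(-282\right)^{2} - 26699} = \frac{428714}{79524 - 26699} = \frac{428714}{52825}$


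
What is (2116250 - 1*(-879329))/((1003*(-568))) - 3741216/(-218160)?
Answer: 30788962613/2589304680 ≈ 11.891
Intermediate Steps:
(2116250 - 1*(-879329))/((1003*(-568))) - 3741216/(-218160) = (2116250 + 879329)/(-569704) - 3741216*(-1/218160) = 2995579*(-1/569704) + 77942/4545 = -2995579/569704 + 77942/4545 = 30788962613/2589304680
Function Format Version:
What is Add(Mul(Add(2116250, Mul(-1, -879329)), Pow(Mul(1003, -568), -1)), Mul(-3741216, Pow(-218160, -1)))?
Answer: Rational(30788962613, 2589304680) ≈ 11.891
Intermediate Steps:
Add(Mul(Add(2116250, Mul(-1, -879329)), Pow(Mul(1003, -568), -1)), Mul(-3741216, Pow(-218160, -1))) = Add(Mul(Add(2116250, 879329), Pow(-569704, -1)), Mul(-3741216, Rational(-1, 218160))) = Add(Mul(2995579, Rational(-1, 569704)), Rational(77942, 4545)) = Add(Rational(-2995579, 569704), Rational(77942, 4545)) = Rational(30788962613, 2589304680)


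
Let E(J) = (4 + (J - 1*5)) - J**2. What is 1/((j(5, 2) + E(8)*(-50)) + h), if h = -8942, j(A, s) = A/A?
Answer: -1/6091 ≈ -0.00016418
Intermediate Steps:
j(A, s) = 1
E(J) = -1 + J - J**2 (E(J) = (4 + (J - 5)) - J**2 = (4 + (-5 + J)) - J**2 = (-1 + J) - J**2 = -1 + J - J**2)
1/((j(5, 2) + E(8)*(-50)) + h) = 1/((1 + (-1 + 8 - 1*8**2)*(-50)) - 8942) = 1/((1 + (-1 + 8 - 1*64)*(-50)) - 8942) = 1/((1 + (-1 + 8 - 64)*(-50)) - 8942) = 1/((1 - 57*(-50)) - 8942) = 1/((1 + 2850) - 8942) = 1/(2851 - 8942) = 1/(-6091) = -1/6091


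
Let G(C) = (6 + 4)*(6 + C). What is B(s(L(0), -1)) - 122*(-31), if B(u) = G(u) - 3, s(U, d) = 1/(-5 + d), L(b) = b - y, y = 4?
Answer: 11512/3 ≈ 3837.3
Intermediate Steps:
L(b) = -4 + b (L(b) = b - 1*4 = b - 4 = -4 + b)
G(C) = 60 + 10*C (G(C) = 10*(6 + C) = 60 + 10*C)
B(u) = 57 + 10*u (B(u) = (60 + 10*u) - 3 = 57 + 10*u)
B(s(L(0), -1)) - 122*(-31) = (57 + 10/(-5 - 1)) - 122*(-31) = (57 + 10/(-6)) + 3782 = (57 + 10*(-1/6)) + 3782 = (57 - 5/3) + 3782 = 166/3 + 3782 = 11512/3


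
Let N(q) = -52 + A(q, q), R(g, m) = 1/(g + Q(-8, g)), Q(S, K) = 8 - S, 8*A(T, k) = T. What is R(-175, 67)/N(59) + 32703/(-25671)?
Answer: -618705007/485720991 ≈ -1.2738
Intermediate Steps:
A(T, k) = T/8
R(g, m) = 1/(16 + g) (R(g, m) = 1/(g + (8 - 1*(-8))) = 1/(g + (8 + 8)) = 1/(g + 16) = 1/(16 + g))
N(q) = -52 + q/8
R(-175, 67)/N(59) + 32703/(-25671) = 1/((16 - 175)*(-52 + (⅛)*59)) + 32703/(-25671) = 1/((-159)*(-52 + 59/8)) + 32703*(-1/25671) = -1/(159*(-357/8)) - 10901/8557 = -1/159*(-8/357) - 10901/8557 = 8/56763 - 10901/8557 = -618705007/485720991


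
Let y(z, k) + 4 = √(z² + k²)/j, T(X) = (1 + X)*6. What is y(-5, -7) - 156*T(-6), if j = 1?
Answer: 4676 + √74 ≈ 4684.6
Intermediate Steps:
T(X) = 6 + 6*X
y(z, k) = -4 + √(k² + z²) (y(z, k) = -4 + √(z² + k²)/1 = -4 + √(k² + z²)*1 = -4 + √(k² + z²))
y(-5, -7) - 156*T(-6) = (-4 + √((-7)² + (-5)²)) - 156*(6 + 6*(-6)) = (-4 + √(49 + 25)) - 156*(6 - 36) = (-4 + √74) - 156*(-30) = (-4 + √74) + 4680 = 4676 + √74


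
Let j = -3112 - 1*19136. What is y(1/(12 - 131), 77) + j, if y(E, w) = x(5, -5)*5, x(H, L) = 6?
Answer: -22218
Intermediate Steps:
j = -22248 (j = -3112 - 19136 = -22248)
y(E, w) = 30 (y(E, w) = 6*5 = 30)
y(1/(12 - 131), 77) + j = 30 - 22248 = -22218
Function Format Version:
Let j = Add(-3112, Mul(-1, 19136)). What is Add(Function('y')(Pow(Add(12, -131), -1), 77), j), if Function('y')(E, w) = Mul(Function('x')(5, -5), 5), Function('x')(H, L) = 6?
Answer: -22218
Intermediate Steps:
j = -22248 (j = Add(-3112, -19136) = -22248)
Function('y')(E, w) = 30 (Function('y')(E, w) = Mul(6, 5) = 30)
Add(Function('y')(Pow(Add(12, -131), -1), 77), j) = Add(30, -22248) = -22218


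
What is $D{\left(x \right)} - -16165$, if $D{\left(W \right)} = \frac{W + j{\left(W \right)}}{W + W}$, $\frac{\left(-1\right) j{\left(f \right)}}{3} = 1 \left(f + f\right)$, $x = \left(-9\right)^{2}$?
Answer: $\frac{32325}{2} \approx 16163.0$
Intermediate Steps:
$x = 81$
$j{\left(f \right)} = - 6 f$ ($j{\left(f \right)} = - 3 \cdot 1 \left(f + f\right) = - 3 \cdot 1 \cdot 2 f = - 3 \cdot 2 f = - 6 f$)
$D{\left(W \right)} = - \frac{5}{2}$ ($D{\left(W \right)} = \frac{W - 6 W}{W + W} = \frac{\left(-5\right) W}{2 W} = - 5 W \frac{1}{2 W} = - \frac{5}{2}$)
$D{\left(x \right)} - -16165 = - \frac{5}{2} - -16165 = - \frac{5}{2} + 16165 = \frac{32325}{2}$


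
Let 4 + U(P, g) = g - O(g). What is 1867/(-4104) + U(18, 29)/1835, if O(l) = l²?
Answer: -6774809/7530840 ≈ -0.89961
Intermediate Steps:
U(P, g) = -4 + g - g² (U(P, g) = -4 + (g - g²) = -4 + g - g²)
1867/(-4104) + U(18, 29)/1835 = 1867/(-4104) + (-4 + 29 - 1*29²)/1835 = 1867*(-1/4104) + (-4 + 29 - 1*841)*(1/1835) = -1867/4104 + (-4 + 29 - 841)*(1/1835) = -1867/4104 - 816*1/1835 = -1867/4104 - 816/1835 = -6774809/7530840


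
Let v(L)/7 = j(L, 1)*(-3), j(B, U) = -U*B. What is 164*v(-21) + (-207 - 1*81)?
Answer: -72612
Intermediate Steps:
j(B, U) = -B*U
v(L) = 21*L (v(L) = 7*(-1*L*1*(-3)) = 7*(-L*(-3)) = 7*(3*L) = 21*L)
164*v(-21) + (-207 - 1*81) = 164*(21*(-21)) + (-207 - 1*81) = 164*(-441) + (-207 - 81) = -72324 - 288 = -72612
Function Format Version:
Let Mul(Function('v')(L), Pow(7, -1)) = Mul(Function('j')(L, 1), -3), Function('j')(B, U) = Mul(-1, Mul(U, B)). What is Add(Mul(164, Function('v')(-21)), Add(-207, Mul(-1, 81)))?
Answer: -72612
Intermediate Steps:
Function('j')(B, U) = Mul(-1, B, U) (Function('j')(B, U) = Mul(-1, Mul(B, U)) = Mul(-1, B, U))
Function('v')(L) = Mul(21, L) (Function('v')(L) = Mul(7, Mul(Mul(-1, L, 1), -3)) = Mul(7, Mul(Mul(-1, L), -3)) = Mul(7, Mul(3, L)) = Mul(21, L))
Add(Mul(164, Function('v')(-21)), Add(-207, Mul(-1, 81))) = Add(Mul(164, Mul(21, -21)), Add(-207, Mul(-1, 81))) = Add(Mul(164, -441), Add(-207, -81)) = Add(-72324, -288) = -72612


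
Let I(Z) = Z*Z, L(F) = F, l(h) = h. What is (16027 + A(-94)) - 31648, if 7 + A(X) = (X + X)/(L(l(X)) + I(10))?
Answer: -46978/3 ≈ -15659.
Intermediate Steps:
I(Z) = Z²
A(X) = -7 + 2*X/(100 + X) (A(X) = -7 + (X + X)/(X + 10²) = -7 + (2*X)/(X + 100) = -7 + (2*X)/(100 + X) = -7 + 2*X/(100 + X))
(16027 + A(-94)) - 31648 = (16027 + 5*(-140 - 1*(-94))/(100 - 94)) - 31648 = (16027 + 5*(-140 + 94)/6) - 31648 = (16027 + 5*(⅙)*(-46)) - 31648 = (16027 - 115/3) - 31648 = 47966/3 - 31648 = -46978/3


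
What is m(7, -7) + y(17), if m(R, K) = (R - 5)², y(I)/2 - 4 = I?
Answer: 46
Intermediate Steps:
y(I) = 8 + 2*I
m(R, K) = (-5 + R)²
m(7, -7) + y(17) = (-5 + 7)² + (8 + 2*17) = 2² + (8 + 34) = 4 + 42 = 46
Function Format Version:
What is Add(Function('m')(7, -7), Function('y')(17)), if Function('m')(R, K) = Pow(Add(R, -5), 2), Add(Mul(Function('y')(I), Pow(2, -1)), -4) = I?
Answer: 46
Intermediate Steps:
Function('y')(I) = Add(8, Mul(2, I))
Function('m')(R, K) = Pow(Add(-5, R), 2)
Add(Function('m')(7, -7), Function('y')(17)) = Add(Pow(Add(-5, 7), 2), Add(8, Mul(2, 17))) = Add(Pow(2, 2), Add(8, 34)) = Add(4, 42) = 46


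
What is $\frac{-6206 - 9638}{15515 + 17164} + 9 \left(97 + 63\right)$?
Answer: $\frac{47041916}{32679} \approx 1439.5$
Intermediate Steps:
$\frac{-6206 - 9638}{15515 + 17164} + 9 \left(97 + 63\right) = - \frac{15844}{32679} + 9 \cdot 160 = \left(-15844\right) \frac{1}{32679} + 1440 = - \frac{15844}{32679} + 1440 = \frac{47041916}{32679}$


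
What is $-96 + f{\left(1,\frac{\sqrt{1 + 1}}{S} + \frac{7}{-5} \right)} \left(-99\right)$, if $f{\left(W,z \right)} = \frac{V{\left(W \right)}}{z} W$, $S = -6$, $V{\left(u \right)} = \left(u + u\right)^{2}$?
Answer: $\frac{167208}{857} - \frac{29700 \sqrt{2}}{857} \approx 146.1$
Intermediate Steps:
$V{\left(u \right)} = 4 u^{2}$ ($V{\left(u \right)} = \left(2 u\right)^{2} = 4 u^{2}$)
$f{\left(W,z \right)} = \frac{4 W^{3}}{z}$ ($f{\left(W,z \right)} = \frac{4 W^{2}}{z} W = \frac{4 W^{3}}{z}$)
$-96 + f{\left(1,\frac{\sqrt{1 + 1}}{S} + \frac{7}{-5} \right)} \left(-99\right) = -96 + \frac{4 \cdot 1^{3}}{\frac{\sqrt{1 + 1}}{-6} + \frac{7}{-5}} \left(-99\right) = -96 + 4 \cdot 1 \frac{1}{\sqrt{2} \left(- \frac{1}{6}\right) + 7 \left(- \frac{1}{5}\right)} \left(-99\right) = -96 + 4 \cdot 1 \frac{1}{- \frac{\sqrt{2}}{6} - \frac{7}{5}} \left(-99\right) = -96 + 4 \cdot 1 \frac{1}{- \frac{7}{5} - \frac{\sqrt{2}}{6}} \left(-99\right) = -96 + \frac{4}{- \frac{7}{5} - \frac{\sqrt{2}}{6}} \left(-99\right) = -96 - \frac{396}{- \frac{7}{5} - \frac{\sqrt{2}}{6}}$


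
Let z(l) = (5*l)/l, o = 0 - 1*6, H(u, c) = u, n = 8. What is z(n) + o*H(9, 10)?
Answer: -49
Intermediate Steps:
o = -6 (o = 0 - 6 = -6)
z(l) = 5
z(n) + o*H(9, 10) = 5 - 6*9 = 5 - 54 = -49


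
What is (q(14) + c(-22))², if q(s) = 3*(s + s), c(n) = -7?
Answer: 5929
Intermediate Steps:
q(s) = 6*s (q(s) = 3*(2*s) = 6*s)
(q(14) + c(-22))² = (6*14 - 7)² = (84 - 7)² = 77² = 5929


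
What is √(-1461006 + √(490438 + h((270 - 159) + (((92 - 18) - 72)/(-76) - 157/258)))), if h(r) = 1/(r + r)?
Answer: √(-427624505317020600 + 541010*√143547192192219310)/541010 ≈ 1208.4*I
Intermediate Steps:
h(r) = 1/(2*r)
√(-1461006 + √(490438 + h((270 - 159) + (((92 - 18) - 72)/(-76) - 157/258)))) = √(-1461006 + √(490438 + 1/(2*((270 - 159) + (((92 - 18) - 72)/(-76) - 157/258))))) = √(-1461006 + √(490438 + 1/(2*(111 + ((74 - 72)*(-1/76) - 157*1/258))))) = √(-1461006 + √(490438 + 1/(2*(111 + (2*(-1/76) - 157/258))))) = √(-1461006 + √(490438 + 1/(2*(111 + (-1/38 - 157/258))))) = √(-1461006 + √(490438 + 1/(2*(111 - 1556/2451)))) = √(-1461006 + √(490438 + 1/(2*(270505/2451)))) = √(-1461006 + √(490438 + (½)*(2451/270505))) = √(-1461006 + √(490438 + 2451/541010)) = √(-1461006 + √(265331864831/541010)) = √(-1461006 + √143547192192219310/541010)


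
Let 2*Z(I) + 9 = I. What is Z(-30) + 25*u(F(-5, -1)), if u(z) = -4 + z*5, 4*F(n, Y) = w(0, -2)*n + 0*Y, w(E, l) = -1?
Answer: 147/4 ≈ 36.750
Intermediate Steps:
F(n, Y) = -n/4 (F(n, Y) = (-n + 0*Y)/4 = (-n + 0)/4 = (-n)/4 = -n/4)
u(z) = -4 + 5*z
Z(I) = -9/2 + I/2
Z(-30) + 25*u(F(-5, -1)) = (-9/2 + (½)*(-30)) + 25*(-4 + 5*(-¼*(-5))) = (-9/2 - 15) + 25*(-4 + 5*(5/4)) = -39/2 + 25*(-4 + 25/4) = -39/2 + 25*(9/4) = -39/2 + 225/4 = 147/4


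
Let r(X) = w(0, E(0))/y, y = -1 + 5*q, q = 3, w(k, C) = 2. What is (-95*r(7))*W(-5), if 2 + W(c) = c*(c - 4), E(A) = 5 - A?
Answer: -4085/7 ≈ -583.57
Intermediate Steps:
W(c) = -2 + c*(-4 + c) (W(c) = -2 + c*(c - 4) = -2 + c*(-4 + c))
y = 14 (y = -1 + 5*3 = -1 + 15 = 14)
r(X) = 1/7 (r(X) = 2/14 = 2*(1/14) = 1/7)
(-95*r(7))*W(-5) = (-95*1/7)*(-2 + (-5)**2 - 4*(-5)) = -95*(-2 + 25 + 20)/7 = -95/7*43 = -4085/7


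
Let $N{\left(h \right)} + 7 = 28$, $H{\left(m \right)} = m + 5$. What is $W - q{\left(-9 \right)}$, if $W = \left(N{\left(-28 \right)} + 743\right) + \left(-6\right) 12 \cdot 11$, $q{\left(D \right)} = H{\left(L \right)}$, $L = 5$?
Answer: $-38$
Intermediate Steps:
$H{\left(m \right)} = 5 + m$
$N{\left(h \right)} = 21$ ($N{\left(h \right)} = -7 + 28 = 21$)
$q{\left(D \right)} = 10$ ($q{\left(D \right)} = 5 + 5 = 10$)
$W = -28$ ($W = \left(21 + 743\right) + \left(-6\right) 12 \cdot 11 = 764 - 792 = -28$)
$W - q{\left(-9 \right)} = -28 - 10 = -38$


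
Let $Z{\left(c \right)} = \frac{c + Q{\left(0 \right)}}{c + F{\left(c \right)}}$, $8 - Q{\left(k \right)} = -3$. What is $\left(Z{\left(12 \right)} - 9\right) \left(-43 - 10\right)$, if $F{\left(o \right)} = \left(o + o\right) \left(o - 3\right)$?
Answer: $\frac{107537}{228} \approx 471.65$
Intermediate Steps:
$Q{\left(k \right)} = 11$ ($Q{\left(k \right)} = 8 - -3 = 8 + 3 = 11$)
$F{\left(o \right)} = 2 o \left(-3 + o\right)$
$Z{\left(c \right)} = \frac{11 + c}{c + 2 c \left(-3 + c\right)}$ ($Z{\left(c \right)} = \frac{c + 11}{c + 2 c \left(-3 + c\right)} = \frac{11 + c}{c + 2 c \left(-3 + c\right)}$)
$\left(Z{\left(12 \right)} - 9\right) \left(-43 - 10\right) = \left(\frac{11 + 12}{12 \left(-5 + 2 \cdot 12\right)} - 9\right) \left(-43 - 10\right) = \left(\frac{1}{12} \frac{1}{-5 + 24} \cdot 23 - 9\right) \left(-43 - 10\right) = \left(\frac{1}{12} \cdot \frac{1}{19} \cdot 23 - 9\right) \left(-53\right) = \left(\frac{23}{228} - 9\right) \left(-53\right) = \left(- \frac{2029}{228}\right) \left(-53\right) = \frac{107537}{228}$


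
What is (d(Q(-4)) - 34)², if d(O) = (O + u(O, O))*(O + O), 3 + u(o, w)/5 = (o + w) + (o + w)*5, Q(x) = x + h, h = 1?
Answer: 1331716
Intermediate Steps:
Q(x) = 1 + x (Q(x) = x + 1 = 1 + x)
u(o, w) = -15 + 30*o + 30*w (u(o, w) = -15 + 5*((o + w) + (o + w)*5) = -15 + 5*((o + w) + (5*o + 5*w)) = -15 + 5*(6*o + 6*w) = -15 + (30*o + 30*w) = -15 + 30*o + 30*w)
d(O) = 2*O*(-15 + 61*O) (d(O) = (O + (-15 + 30*O + 30*O))*(O + O) = (O + (-15 + 60*O))*(2*O) = (-15 + 61*O)*(2*O) = 2*O*(-15 + 61*O))
(d(Q(-4)) - 34)² = (2*(1 - 4)*(-15 + 61*(1 - 4)) - 34)² = (2*(-3)*(-15 + 61*(-3)) - 34)² = (2*(-3)*(-15 - 183) - 34)² = (2*(-3)*(-198) - 34)² = (1188 - 34)² = 1154² = 1331716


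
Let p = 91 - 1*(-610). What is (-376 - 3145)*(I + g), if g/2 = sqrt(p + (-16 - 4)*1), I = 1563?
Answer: -5503323 - 7042*sqrt(681) ≈ -5.6871e+6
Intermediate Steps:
p = 701 (p = 91 + 610 = 701)
g = 2*sqrt(681) (g = 2*sqrt(701 + (-16 - 4)*1) = 2*sqrt(701 - 20*1) = 2*sqrt(701 - 20) = 2*sqrt(681) ≈ 52.192)
(-376 - 3145)*(I + g) = (-376 - 3145)*(1563 + 2*sqrt(681)) = -3521*(1563 + 2*sqrt(681)) = -5503323 - 7042*sqrt(681)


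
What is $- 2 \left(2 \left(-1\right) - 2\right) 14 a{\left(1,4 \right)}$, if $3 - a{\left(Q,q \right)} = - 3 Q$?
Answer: $672$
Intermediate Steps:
$a{\left(Q,q \right)} = 3 + 3 Q$ ($a{\left(Q,q \right)} = 3 - - 3 Q = 3 + 3 Q$)
$- 2 \left(2 \left(-1\right) - 2\right) 14 a{\left(1,4 \right)} = - 2 \left(2 \left(-1\right) - 2\right) 14 \left(3 + 3 \cdot 1\right) = - 2 \left(-2 - 2\right) 14 \left(3 + 3\right) = \left(-2\right) \left(-4\right) 14 \cdot 6 = 8 \cdot 14 \cdot 6 = 112 \cdot 6 = 672$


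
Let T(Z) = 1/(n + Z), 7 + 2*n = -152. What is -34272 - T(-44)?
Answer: -8465182/247 ≈ -34272.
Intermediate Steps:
n = -159/2 (n = -7/2 + (½)*(-152) = -7/2 - 76 = -159/2 ≈ -79.500)
T(Z) = 1/(-159/2 + Z)
-34272 - T(-44) = -34272 - 2/(-159 + 2*(-44)) = -34272 - 2/(-159 - 88) = -34272 - 2/(-247) = -34272 - 2*(-1)/247 = -34272 - 1*(-2/247) = -34272 + 2/247 = -8465182/247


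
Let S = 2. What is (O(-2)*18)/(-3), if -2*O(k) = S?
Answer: 6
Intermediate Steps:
O(k) = -1 (O(k) = -½*2 = -1)
(O(-2)*18)/(-3) = -1*18/(-3) = -18*(-⅓) = 6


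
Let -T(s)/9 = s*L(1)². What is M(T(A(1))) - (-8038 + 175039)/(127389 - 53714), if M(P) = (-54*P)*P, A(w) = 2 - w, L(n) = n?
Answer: -322421451/73675 ≈ -4376.3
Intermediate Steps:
T(s) = -9*s (T(s) = -9*s*1² = -9*s)
M(P) = -54*P²
M(T(A(1))) - (-8038 + 175039)/(127389 - 53714) = -54*81*(2 - 1*1)² - (-8038 + 175039)/(127389 - 53714) = -54*81*(2 - 1)² - 167001/73675 = -54*(-9*1)² - 167001/73675 = -54*(-9)² - 1*167001/73675 = -54*81 - 167001/73675 = -4374 - 167001/73675 = -322421451/73675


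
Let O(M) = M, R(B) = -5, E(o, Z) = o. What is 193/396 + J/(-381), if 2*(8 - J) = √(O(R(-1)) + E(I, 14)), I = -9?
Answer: 23455/50292 + I*√14/762 ≈ 0.46638 + 0.0049103*I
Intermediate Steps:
J = 8 - I*√14/2 (J = 8 - √(-5 - 9)/2 = 8 - I*√14/2 ≈ 8.0 - 1.8708*I)
193/396 + J/(-381) = 193/396 + (8 - I*√14/2)/(-381) = 193*(1/396) + (8 - I*√14/2)*(-1/381) = 193/396 + (-8/381 + I*√14/762) = 23455/50292 + I*√14/762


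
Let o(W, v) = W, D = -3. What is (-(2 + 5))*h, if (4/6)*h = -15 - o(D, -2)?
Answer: 126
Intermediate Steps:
h = -18 (h = 3*(-15 - 1*(-3))/2 = 3*(-15 + 3)/2 = (3/2)*(-12) = -18)
(-(2 + 5))*h = -(2 + 5)*(-18) = -1*7*(-18) = -7*(-18) = 126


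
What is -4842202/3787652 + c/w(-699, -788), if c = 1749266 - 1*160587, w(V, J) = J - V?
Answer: -3008897073843/168550514 ≈ -17852.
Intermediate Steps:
c = 1588679 (c = 1749266 - 160587 = 1588679)
-4842202/3787652 + c/w(-699, -788) = -4842202/3787652 + 1588679/(-788 - 1*(-699)) = -4842202*1/3787652 + 1588679/(-788 + 699) = -2421101/1893826 + 1588679/(-89) = -2421101/1893826 + 1588679*(-1/89) = -2421101/1893826 - 1588679/89 = -3008897073843/168550514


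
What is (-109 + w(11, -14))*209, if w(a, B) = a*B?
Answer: -54967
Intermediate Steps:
w(a, B) = B*a
(-109 + w(11, -14))*209 = (-109 - 14*11)*209 = (-109 - 154)*209 = -263*209 = -54967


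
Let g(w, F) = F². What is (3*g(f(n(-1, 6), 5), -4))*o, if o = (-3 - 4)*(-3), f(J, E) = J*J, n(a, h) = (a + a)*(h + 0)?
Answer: 1008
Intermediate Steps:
n(a, h) = 2*a*h (n(a, h) = (2*a)*h = 2*a*h)
f(J, E) = J²
o = 21 (o = -7*(-3) = 21)
(3*g(f(n(-1, 6), 5), -4))*o = (3*(-4)²)*21 = (3*16)*21 = 48*21 = 1008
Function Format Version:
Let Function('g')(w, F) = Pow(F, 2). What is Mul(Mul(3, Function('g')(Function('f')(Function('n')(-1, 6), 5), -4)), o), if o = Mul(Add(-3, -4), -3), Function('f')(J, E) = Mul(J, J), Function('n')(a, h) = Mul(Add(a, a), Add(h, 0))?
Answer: 1008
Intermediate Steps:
Function('n')(a, h) = Mul(2, a, h) (Function('n')(a, h) = Mul(Mul(2, a), h) = Mul(2, a, h))
Function('f')(J, E) = Pow(J, 2)
o = 21 (o = Mul(-7, -3) = 21)
Mul(Mul(3, Function('g')(Function('f')(Function('n')(-1, 6), 5), -4)), o) = Mul(Mul(3, Pow(-4, 2)), 21) = Mul(Mul(3, 16), 21) = Mul(48, 21) = 1008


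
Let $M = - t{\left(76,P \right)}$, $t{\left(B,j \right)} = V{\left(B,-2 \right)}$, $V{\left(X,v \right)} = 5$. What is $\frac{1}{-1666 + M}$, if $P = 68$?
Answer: $- \frac{1}{1671} \approx -0.00059844$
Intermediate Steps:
$t{\left(B,j \right)} = 5$
$M = -5$ ($M = \left(-1\right) 5 = -5$)
$\frac{1}{-1666 + M} = \frac{1}{-1666 - 5} = \frac{1}{-1671} = - \frac{1}{1671}$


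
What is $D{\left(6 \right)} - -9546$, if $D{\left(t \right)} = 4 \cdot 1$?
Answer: $9550$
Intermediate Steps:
$D{\left(t \right)} = 4$
$D{\left(6 \right)} - -9546 = 4 - -9546 = 4 + 9546 = 9550$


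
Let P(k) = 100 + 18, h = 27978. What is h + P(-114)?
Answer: 28096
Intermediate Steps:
P(k) = 118
h + P(-114) = 27978 + 118 = 28096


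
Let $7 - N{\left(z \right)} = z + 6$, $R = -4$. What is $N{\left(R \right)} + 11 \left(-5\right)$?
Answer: $-50$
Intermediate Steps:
$N{\left(z \right)} = 1 - z$ ($N{\left(z \right)} = 7 - \left(z + 6\right) = 7 - \left(6 + z\right) = 1 - z$)
$N{\left(R \right)} + 11 \left(-5\right) = \left(1 - -4\right) + 11 \left(-5\right) = \left(1 + 4\right) - 55 = 5 - 55 = -50$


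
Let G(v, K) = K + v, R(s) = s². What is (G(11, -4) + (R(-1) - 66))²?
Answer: 3364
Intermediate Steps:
(G(11, -4) + (R(-1) - 66))² = ((-4 + 11) + ((-1)² - 66))² = (7 + (1 - 66))² = (7 - 65)² = (-58)² = 3364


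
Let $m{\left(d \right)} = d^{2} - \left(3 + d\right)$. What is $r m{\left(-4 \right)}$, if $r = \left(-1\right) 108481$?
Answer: $-1844177$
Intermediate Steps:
$r = -108481$
$m{\left(d \right)} = -3 + d^{2} - d$
$r m{\left(-4 \right)} = - 108481 \left(-3 + \left(-4\right)^{2} - -4\right) = - 108481 \left(-3 + 16 + 4\right) = \left(-108481\right) 17 = -1844177$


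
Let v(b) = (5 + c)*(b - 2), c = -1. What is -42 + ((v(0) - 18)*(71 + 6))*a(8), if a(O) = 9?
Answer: -18060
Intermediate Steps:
v(b) = -8 + 4*b (v(b) = (5 - 1)*(b - 2) = 4*(-2 + b) = -8 + 4*b)
-42 + ((v(0) - 18)*(71 + 6))*a(8) = -42 + (((-8 + 4*0) - 18)*(71 + 6))*9 = -42 + (((-8 + 0) - 18)*77)*9 = -42 + ((-8 - 18)*77)*9 = -42 - 26*77*9 = -42 - 2002*9 = -42 - 18018 = -18060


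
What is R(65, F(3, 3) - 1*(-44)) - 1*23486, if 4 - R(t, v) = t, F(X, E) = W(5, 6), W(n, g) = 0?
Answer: -23547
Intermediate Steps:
F(X, E) = 0
R(t, v) = 4 - t
R(65, F(3, 3) - 1*(-44)) - 1*23486 = (4 - 1*65) - 1*23486 = (4 - 65) - 23486 = -61 - 23486 = -23547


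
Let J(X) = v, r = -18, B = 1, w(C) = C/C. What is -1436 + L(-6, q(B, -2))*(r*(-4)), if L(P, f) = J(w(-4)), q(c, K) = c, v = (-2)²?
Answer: -1148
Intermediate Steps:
w(C) = 1
v = 4
J(X) = 4
L(P, f) = 4
-1436 + L(-6, q(B, -2))*(r*(-4)) = -1436 + 4*(-18*(-4)) = -1436 + 4*72 = -1436 + 288 = -1148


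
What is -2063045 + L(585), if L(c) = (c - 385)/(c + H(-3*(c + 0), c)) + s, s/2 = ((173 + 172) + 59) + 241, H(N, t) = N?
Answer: -241225355/117 ≈ -2.0618e+6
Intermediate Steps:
s = 1290 (s = 2*(((173 + 172) + 59) + 241) = 2*((345 + 59) + 241) = 2*(404 + 241) = 2*645 = 1290)
L(c) = 1290 - (-385 + c)/(2*c) (L(c) = (c - 385)/(c - 3*(c + 0)) + 1290 = (-385 + c)/(c - 3*c) + 1290 = (-385 + c)/((-2*c)) + 1290 = (-385 + c)*(-1/(2*c)) + 1290 = -(-385 + c)/(2*c) + 1290 = 1290 - (-385 + c)/(2*c))
-2063045 + L(585) = -2063045 + (½)*(385 + 2579*585)/585 = -2063045 + (½)*(1/585)*(385 + 1508715) = -2063045 + (½)*(1/585)*1509100 = -2063045 + 150910/117 = -241225355/117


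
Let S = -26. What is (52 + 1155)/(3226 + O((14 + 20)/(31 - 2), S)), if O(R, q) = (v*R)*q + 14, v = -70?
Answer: 35003/155840 ≈ 0.22461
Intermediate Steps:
O(R, q) = 14 - 70*R*q (O(R, q) = (-70*R)*q + 14 = -70*R*q + 14 = 14 - 70*R*q)
(52 + 1155)/(3226 + O((14 + 20)/(31 - 2), S)) = (52 + 1155)/(3226 + (14 - 70*(14 + 20)/(31 - 2)*(-26))) = 1207/(3226 + (14 - 70*34/29*(-26))) = 1207/(3226 + (14 + 61880/29)) = 1207/(3226 + 62286/29) = 1207/(155840/29) = 1207*(29/155840) = 35003/155840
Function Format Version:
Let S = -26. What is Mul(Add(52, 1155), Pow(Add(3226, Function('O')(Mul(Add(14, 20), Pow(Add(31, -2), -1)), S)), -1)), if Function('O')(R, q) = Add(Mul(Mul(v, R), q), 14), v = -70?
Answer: Rational(35003, 155840) ≈ 0.22461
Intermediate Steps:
Function('O')(R, q) = Add(14, Mul(-70, R, q)) (Function('O')(R, q) = Add(Mul(Mul(-70, R), q), 14) = Add(Mul(-70, R, q), 14) = Add(14, Mul(-70, R, q)))
Mul(Add(52, 1155), Pow(Add(3226, Function('O')(Mul(Add(14, 20), Pow(Add(31, -2), -1)), S)), -1)) = Mul(Add(52, 1155), Pow(Add(3226, Add(14, Mul(-70, Mul(Add(14, 20), Pow(Add(31, -2), -1)), -26))), -1)) = Mul(1207, Pow(Add(3226, Add(14, Mul(-70, Mul(34, Pow(29, -1)), -26))), -1)) = Mul(1207, Pow(Add(3226, Add(14, Mul(-70, Mul(34, Rational(1, 29)), -26))), -1)) = Mul(1207, Pow(Add(3226, Add(14, Mul(-70, Rational(34, 29), -26))), -1)) = Mul(1207, Pow(Add(3226, Add(14, Rational(61880, 29))), -1)) = Mul(1207, Pow(Add(3226, Rational(62286, 29)), -1)) = Mul(1207, Pow(Rational(155840, 29), -1)) = Mul(1207, Rational(29, 155840)) = Rational(35003, 155840)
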